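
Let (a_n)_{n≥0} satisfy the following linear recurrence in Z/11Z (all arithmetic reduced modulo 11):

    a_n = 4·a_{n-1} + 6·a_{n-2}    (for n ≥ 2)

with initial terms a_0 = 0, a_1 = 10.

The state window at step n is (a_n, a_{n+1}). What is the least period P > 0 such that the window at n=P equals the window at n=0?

30

n=0: window = (0, 10)
n=1: window = (10, 7)
n=2: window = (7, 0)
n=3: window = (0, 9)
n=4: window = (9, 3)
n=5: window = (3, 0)
n=6: window = (0, 7)
n=7: window = (7, 6)
n=8: window = (6, 0)
n=9: window = (0, 3)
n=10: window = (3, 1)
n=11: window = (1, 0)
n=12: window = (0, 6)
n=13: window = (6, 2)
n=14: window = (2, 0)
n=15: window = (0, 1)
n=16: window = (1, 4)
n=17: window = (4, 0)
n=18: window = (0, 2)
n=19: window = (2, 8)
n=20: window = (8, 0)
n=21: window = (0, 4)
n=22: window = (4, 5)
n=23: window = (5, 0)
n=24: window = (0, 8)
n=25: window = (8, 10)
n=26: window = (10, 0)
n=27: window = (0, 5)
n=28: window = (5, 9)
n=29: window = (9, 0)
n=30: window = (0, 10)
window at n=30 equals window at n=0 → period = 30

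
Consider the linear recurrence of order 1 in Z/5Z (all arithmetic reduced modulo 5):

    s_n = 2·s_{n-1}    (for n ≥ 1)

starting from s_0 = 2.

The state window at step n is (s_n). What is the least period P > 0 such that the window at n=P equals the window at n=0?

n=0: window = (2)
n=1: window = (4)
n=2: window = (3)
n=3: window = (1)
n=4: window = (2)
window at n=4 equals window at n=0 → period = 4

4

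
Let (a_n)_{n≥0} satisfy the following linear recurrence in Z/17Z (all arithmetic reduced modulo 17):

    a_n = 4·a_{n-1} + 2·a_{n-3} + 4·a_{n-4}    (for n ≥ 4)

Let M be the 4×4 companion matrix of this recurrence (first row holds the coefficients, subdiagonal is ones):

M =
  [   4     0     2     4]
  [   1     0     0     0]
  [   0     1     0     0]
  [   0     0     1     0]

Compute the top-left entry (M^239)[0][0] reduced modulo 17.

7

(M^239)[0][0] is the top entry after applying M 239 times to the unit state (1, 0, 0, 0). Equivalently it is h_{242} for the auxiliary sequence (h_n) obeying the same recurrence with h_3 = 1 and h_i = 0 for 0 ≤ i < 3:
h_4 = 4·1 + 0·0 + 2·0 + 4·0 = 4
h_5 = 4·4 + 0·1 + 2·0 + 4·0 = 16
h_6 = 4·16 + 0·4 + 2·1 + 4·0 = 15
h_7 = 4·15 + 0·16 + 2·4 + 4·1 = 4
h_8 = 4·4 + 0·15 + 2·16 + 4·4 = 13
h_9 = 4·13 + 0·4 + 2·15 + 4·16 = 10
Continuing the recurrence:
  h_10 = 6;  h_11 = 15;  h_12 = 13;  h_13 = 2;  h_14 = 11;  h_15 = 11
  h_16 = 15;  h_17 = 5;  h_18 = 1;  h_19 = 10;  h_20 = 8;  h_21 = 3
  h_22 = 2;  h_23 = 13;  h_24 = 5;  h_25 = 2;  h_26 = 8;  h_27 = 9
  h_28 = 9;  h_29 = 9;  h_30 = 1;  h_31 = 7;  h_32 = 14;  h_33 = 9
  h_34 = 3;  h_35 = 0;  h_36 = 6;  h_37 = 15;  h_38 = 4;  h_39 = 11
  h_40 = 13;  h_41 = 1;  h_42 = 8;  h_43 = 0;  h_44 = 3;  h_45 = 15
  h_46 = 7;  h_47 = 0;  h_48 = 8;  h_49 = 4;  h_50 = 10;  h_51 = 5
  h_52 = 9;  h_53 = 4;  h_54 = 15;  h_55 = 13;  h_56 = 11;  h_57 = 5
  h_58 = 4;  h_59 = 5;  h_60 = 6;  h_61 = 1;  h_62 = 13;  h_63 = 16
  h_64 = 5;  h_65 = 16;  h_66 = 12;  h_67 = 3;  h_68 = 13;  h_69 = 4
  h_70 = 2;  h_71 = 12;  h_72 = 6;  h_73 = 10;  h_74 = 4;  h_75 = 8
  h_76 = 8;  h_77 = 12;  h_78 = 12;  h_79 = 11;  h_80 = 15;  h_81 = 13
  h_82 = 3;  h_83 = 1;  h_84 = 5;  h_85 = 10;  h_86 = 3;  h_87 = 9
  h_88 = 8;  h_89 = 10;  h_90 = 2;  h_91 = 9;  h_92 = 3;  h_93 = 5
  h_94 = 12;  h_95 = 5;  h_96 = 8;  h_97 = 8;  h_98 = 5;  h_99 = 5
  h_100 = 0;  h_101 = 8;  h_102 = 11;  h_103 = 13;  h_104 = 0;  h_105 = 3
  h_106 = 14;  h_107 = 6;  h_108 = 13;  h_109 = 7;  h_110 = 11;  h_111 = 9
  h_112 = 0;  h_113 = 16;  h_114 = 7;  h_115 = 13;  h_116 = 16;  h_117 = 6
  h_118 = 10;  h_119 = 5;  h_120 = 11;  h_121 = 3;  h_122 = 11;  h_123 = 1
  h_124 = 3;  h_125 = 12;  h_126 = 9;  h_127 = 12;  h_128 = 16;  h_129 = 11
  h_130 = 2;  h_131 = 3;  h_132 = 13;  h_133 = 15;  h_134 = 6;  h_135 = 11
  h_136 = 7;  h_137 = 15;  h_138 = 4;  h_139 = 6;  h_140 = 14;  h_141 = 5
  h_142 = 14;  h_143 = 6;  h_144 = 5;  h_145 = 0;  h_146 = 0;  h_147 = 0
  h_148 = 3;  h_149 = 12;  h_150 = 14;  h_151 = 11;  h_152 = 12;  h_153 = 5
  h_154 = 13;  h_155 = 1;  h_156 = 11;  h_157 = 5;  h_158 = 6;  h_159 = 16
  h_160 = 16;  h_161 = 11;  h_162 = 15;  h_163 = 3;  h_164 = 13;  h_165 = 7
  h_166 = 9;  h_167 = 6;  h_168 = 5;  h_169 = 15;  h_170 = 6;  h_171 = 7
  h_172 = 10;  h_173 = 10;  h_174 = 10;  h_175 = 3;  h_176 = 4;  h_177 = 8
  h_178 = 10;  h_179 = 9;  h_180 = 0;  h_181 = 1;  h_182 = 11;  h_183 = 12
  h_184 = 16;  h_185 = 5;  h_186 = 3;  h_187 = 7;  h_188 = 0;  h_189 = 9
  h_190 = 11;  h_191 = 4;  h_192 = 0;  h_193 = 7;  h_194 = 12;  h_195 = 13
  h_196 = 15;  h_197 = 10;  h_198 = 12;  h_199 = 11;  h_200 = 5;  h_201 = 16
  h_202 = 15;  h_203 = 12;  h_204 = 15;  h_205 = 1;  h_206 = 3;  h_207 = 5
  h_208 = 14;  h_209 = 15;  h_210 = 14;  h_211 = 2;  h_212 = 9;  h_213 = 5
  h_214 = 12;  h_215 = 6;  h_216 = 2;  h_217 = 1;  h_218 = 13;  h_219 = 12
  h_220 = 7;  h_221 = 7;  h_222 = 2;  h_223 = 2;  h_224 = 16;  h_225 = 11
  h_226 = 5;  h_227 = 9;  h_228 = 3;  h_229 = 15;  h_230 = 13;  h_231 = 9
  h_232 = 10;  h_233 = 7;  h_234 = 13;  h_235 = 6;  h_236 = 10;  h_237 = 9
  h_238 = 15;  h_239 = 2;  h_240 = 15
h_241 = 4·15 + 0·2 + 2·15 + 4·9 = 7
h_242 = 4·7 + 0·15 + 2·2 + 4·15 = 7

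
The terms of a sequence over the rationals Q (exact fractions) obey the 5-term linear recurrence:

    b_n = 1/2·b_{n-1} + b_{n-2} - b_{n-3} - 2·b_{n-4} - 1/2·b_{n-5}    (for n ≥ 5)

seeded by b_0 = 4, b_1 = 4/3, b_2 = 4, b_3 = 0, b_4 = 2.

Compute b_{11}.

13045/192

b_5 = 1/2·2 + 1·0 + -1·4 + -2·4/3 + -1/2·4 = -23/3
b_6 = 1/2·-23/3 + 1·2 + -1·0 + -2·4 + -1/2·4/3 = -21/2
b_7 = 1/2·-21/2 + 1·-23/3 + -1·2 + -2·0 + -1/2·4 = -203/12
b_8 = 1/2·-203/12 + 1·-21/2 + -1·-23/3 + -2·2 + -1/2·0 = -367/24
b_9 = 1/2·-367/24 + 1·-203/12 + -1·-21/2 + -2·-23/3 + -1/2·2 = 13/48
b_10 = 1/2·13/48 + 1·-367/24 + -1·-203/12 + -2·-21/2 + -1/2·-23/3 = 851/32
b_11 = 1/2·851/32 + 1·13/48 + -1·-367/24 + -2·-203/12 + -1/2·-21/2 = 13045/192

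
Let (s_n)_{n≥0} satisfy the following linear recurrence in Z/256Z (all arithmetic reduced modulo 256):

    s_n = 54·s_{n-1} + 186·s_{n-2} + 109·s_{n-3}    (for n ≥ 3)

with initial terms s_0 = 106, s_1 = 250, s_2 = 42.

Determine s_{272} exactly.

s_3 = 54·42 + 186·250 + 109·106 = 162
s_4 = 54·162 + 186·42 + 109·250 = 34
s_5 = 54·34 + 186·162 + 109·42 = 194
s_6 = 54·194 + 186·34 + 109·162 = 154
s_7 = 54·154 + 186·194 + 109·34 = 234
s_8 = 54·234 + 186·154 + 109·194 = 218
s_9 = 54·218 + 186·234 + 109·154 = 146
s_10 = 54·146 + 186·218 + 109·234 = 210
s_11 = 54·210 + 186·146 + 109·218 = 50
s_12 = 54·50 + 186·210 + 109·146 = 74
s_13 = 54·74 + 186·50 + 109·210 = 90
s_14 = 54·90 + 186·74 + 109·50 = 10
s_15 = 54·10 + 186·90 + 109·74 = 2
s_16 = 54·2 + 186·10 + 109·90 = 2
s_17 = 54·2 + 186·2 + 109·10 = 34
s_18 = 54·34 + 186·2 + 109·2 = 122
s_19 = 54·122 + 186·34 + 109·2 = 74
s_20 = 54·74 + 186·122 + 109·34 = 186
s_21 = 54·186 + 186·74 + 109·122 = 242
s_22 = 54·242 + 186·186 + 109·74 = 178
s_23 = 54·178 + 186·242 + 109·186 = 146
s_24 = 54·146 + 186·178 + 109·242 = 42
s_25 = 54·42 + 186·146 + 109·178 = 186
s_26 = 54·186 + 186·42 + 109·146 = 234
s_27 = 54·234 + 186·186 + 109·42 = 98
s_28 = 54·98 + 186·234 + 109·186 = 226
s_29 = 54·226 + 186·98 + 109·234 = 130
s_30 = 54·130 + 186·226 + 109·98 = 90
s_31 = 54·90 + 186·130 + 109·226 = 170
s_32 = 54·170 + 186·90 + 109·130 = 154
s_33 = 54·154 + 186·170 + 109·90 = 82
s_34 = 54·82 + 186·154 + 109·170 = 146
s_35 = 54·146 + 186·82 + 109·154 = 242
s_36 = 54·242 + 186·146 + 109·82 = 10
s_37 = 54·10 + 186·242 + 109·146 = 26
s_38 = 54·26 + 186·10 + 109·242 = 202
s_39 = 54·202 + 186·26 + 109·10 = 194
s_40 = 54·194 + 186·202 + 109·26 = 194
s_41 = 54·194 + 186·194 + 109·202 = 226
s_42 = 54·226 + 186·194 + 109·194 = 58
s_43 = 54·58 + 186·226 + 109·194 = 10
s_44 = 54·10 + 186·58 + 109·226 = 122
s_45 = 54·122 + 186·10 + 109·58 = 178
s_46 = 54·178 + 186·122 + 109·10 = 114
s_47 = 54·114 + 186·178 + 109·122 = 82
s_48 = 54·82 + 186·114 + 109·178 = 234
s_49 = 54·234 + 186·82 + 109·114 = 122
s_50 = 54·122 + 186·234 + 109·82 = 170
s_51 = 54·170 + 186·122 + 109·234 = 34
s_52 = 54·34 + 186·170 + 109·122 = 162
s_53 = 54·162 + 186·34 + 109·170 = 66
s_54 = 54·66 + 186·162 + 109·34 = 26
s_55 = 54·26 + 186·66 + 109·162 = 106
s_56 = 54·106 + 186·26 + 109·66 = 90
s_57 = 54·90 + 186·106 + 109·26 = 18
s_58 = 54·18 + 186·90 + 109·106 = 82
s_59 = 54·82 + 186·18 + 109·90 = 178
s_60 = 54·178 + 186·82 + 109·18 = 202
s_61 = 54·202 + 186·178 + 109·82 = 218
s_62 = 54·218 + 186·202 + 109·178 = 138
s_63 = 54·138 + 186·218 + 109·202 = 130
s_64 = 54·130 + 186·138 + 109·218 = 130
s_65 = 54·130 + 186·130 + 109·138 = 162
s_66 = 54·162 + 186·130 + 109·130 = 250
s_67 = 54·250 + 186·162 + 109·130 = 202
s_68 = 54·202 + 186·250 + 109·162 = 58
s_69 = 54·58 + 186·202 + 109·250 = 114
s_70 = 54·114 + 186·58 + 109·202 = 50
s_71 = 54·50 + 186·114 + 109·58 = 18
s_72 = 54·18 + 186·50 + 109·114 = 170
s_73 = 54·170 + 186·18 + 109·50 = 58
s_74 = 54·58 + 186·170 + 109·18 = 106
s_75 = 54·106 + 186·58 + 109·170 = 226
s_76 = 54·226 + 186·106 + 109·58 = 98
s_77 = 54·98 + 186·226 + 109·106 = 2
s_78 = 54·2 + 186·98 + 109·226 = 218
s_79 = 54·218 + 186·2 + 109·98 = 42
s_80 = 54·42 + 186·218 + 109·2 = 26
s_81 = 54·26 + 186·42 + 109·218 = 210
s_82 = 54·210 + 186·26 + 109·42 = 18
s_83 = 54·18 + 186·210 + 109·26 = 114
s_84 = 54·114 + 186·18 + 109·210 = 138
s_85 = 54·138 + 186·114 + 109·18 = 154
s_86 = 54·154 + 186·138 + 109·114 = 74
s_87 = 54·74 + 186·154 + 109·138 = 66
s_88 = 54·66 + 186·74 + 109·154 = 66
s_89 = 54·66 + 186·66 + 109·74 = 98
s_90 = 54·98 + 186·66 + 109·66 = 186
s_91 = 54·186 + 186·98 + 109·66 = 138
s_92 = 54·138 + 186·186 + 109·98 = 250
s_93 = 54·250 + 186·138 + 109·186 = 50
s_94 = 54·50 + 186·250 + 109·138 = 242
s_95 = 54·242 + 186·50 + 109·250 = 210
s_96 = 54·210 + 186·242 + 109·50 = 106
s_97 = 54·106 + 186·210 + 109·242 = 250
s_98 = 54·250 + 186·106 + 109·210 = 42
(s_96, s_97, s_98) = (106, 250, 42) = (s_0, s_1, s_2), so the sequence has period 96.
272 ≡ 80 (mod 96), hence s_272 = s_80 = 26.

26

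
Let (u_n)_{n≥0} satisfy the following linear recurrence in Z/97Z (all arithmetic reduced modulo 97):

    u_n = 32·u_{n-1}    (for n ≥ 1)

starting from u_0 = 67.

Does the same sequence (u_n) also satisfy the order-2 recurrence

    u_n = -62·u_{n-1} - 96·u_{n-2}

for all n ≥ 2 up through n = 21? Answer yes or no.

Terms u_0..u_21: 67, 10, 29, 55, 14, 60, 77, 39, 84, 69, 74, 40, 19, 26, 56, 46, 17, 59, 45, 82, 5, 63
n=2: candidate gives 29, actual u_2 = 29 ✓
n=3: candidate gives 55, actual u_3 = 55 ✓
n=4: candidate gives 14, actual u_4 = 14 ✓
n=5: candidate gives 60, actual u_5 = 60 ✓
n=6: candidate gives 77, actual u_6 = 77 ✓
n=7: candidate gives 39, actual u_7 = 39 ✓
n=8: candidate gives 84, actual u_8 = 84 ✓
n=9: candidate gives 69, actual u_9 = 69 ✓
n=10: candidate gives 74, actual u_10 = 74 ✓
n=11: candidate gives 40, actual u_11 = 40 ✓
n=12: candidate gives 19, actual u_12 = 19 ✓
n=13: candidate gives 26, actual u_13 = 26 ✓
n=14: candidate gives 56, actual u_14 = 56 ✓
n=15: candidate gives 46, actual u_15 = 46 ✓
n=16: candidate gives 17, actual u_16 = 17 ✓
n=17: candidate gives 59, actual u_17 = 59 ✓
n=18: candidate gives 45, actual u_18 = 45 ✓
n=19: candidate gives 82, actual u_19 = 82 ✓
n=20: candidate gives 5, actual u_20 = 5 ✓
n=21: candidate gives 63, actual u_21 = 63 ✓

yes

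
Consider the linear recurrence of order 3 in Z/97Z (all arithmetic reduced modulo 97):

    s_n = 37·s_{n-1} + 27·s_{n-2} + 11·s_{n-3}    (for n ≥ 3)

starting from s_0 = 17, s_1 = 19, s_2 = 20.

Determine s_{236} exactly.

28

s_3 = 37·20 + 27·19 + 11·17 = 82
s_4 = 37·82 + 27·20 + 11·19 = 0
s_5 = 37·0 + 27·82 + 11·20 = 9
s_6 = 37·9 + 27·0 + 11·82 = 71
s_7 = 37·71 + 27·9 + 11·0 = 57
s_8 = 37·57 + 27·71 + 11·9 = 51
Continuing the recurrence:
  s_9 = 36;  s_10 = 38;  s_11 = 29;  s_12 = 70;  s_13 = 8;  s_14 = 80
  s_15 = 66;  s_16 = 34;  s_17 = 40;  s_18 = 20;  s_19 = 60;  s_20 = 96
  s_21 = 57;  s_22 = 26;  s_23 = 65;  s_24 = 48;  s_25 = 34;  s_26 = 68
  s_27 = 82;  s_28 = 6;  s_29 = 80;  s_30 = 47;  s_31 = 85;  s_32 = 56
  s_33 = 34;  s_34 = 19;  s_35 = 6;  s_36 = 42;  s_37 = 82;  s_38 = 63
  s_39 = 60;  s_40 = 70;  s_41 = 53;  s_42 = 49;  s_43 = 37;  s_44 = 74
  s_45 = 8;  s_46 = 82;  s_47 = 87;  s_48 = 89;  s_49 = 45;  s_50 = 78
  s_51 = 36;  s_52 = 53;  s_53 = 8;  s_54 = 86;  s_55 = 4;  s_56 = 36
  s_57 = 58;  s_58 = 58;  s_59 = 34;  s_60 = 67;  s_61 = 58;  s_62 = 61
  s_63 = 1;  s_64 = 91;  s_65 = 88;  s_66 = 1;  s_67 = 19;  s_68 = 49
  s_69 = 9;  s_70 = 22;  s_71 = 44;  s_72 = 90;  s_73 = 7;  s_74 = 69
  s_75 = 46;  s_76 = 53;  s_77 = 82;  s_78 = 24;  s_79 = 96;  s_80 = 58
  s_81 = 55;  s_82 = 1;  s_83 = 26;  s_84 = 42;  s_85 = 36;  s_86 = 36
  s_87 = 50;  s_88 = 17;  s_89 = 47;  s_90 = 32;  s_91 = 21;  s_92 = 24
  s_93 = 61;  s_94 = 32;  s_95 = 88;  s_96 = 38;  s_97 = 60;  s_98 = 43
  s_99 = 40;  s_100 = 3;  s_101 = 15;  s_102 = 9;  s_103 = 92;  s_104 = 29
  s_105 = 67;  s_106 = 6;  s_107 = 22;  s_108 = 64;  s_109 = 21;  s_110 = 31
  s_111 = 90;  s_112 = 33;  s_113 = 15;  s_114 = 11;  s_115 = 11;  s_116 = 93
  s_117 = 76;  s_118 = 12;  s_119 = 27;  s_120 = 25;  s_121 = 40;  s_122 = 27
  s_123 = 26;  s_124 = 94;  s_125 = 15;  s_126 = 81;  s_127 = 71;  s_128 = 32
  s_129 = 15;  s_130 = 66;  s_131 = 95;  s_132 = 30;  s_133 = 36;  s_134 = 83
  s_135 = 8;  s_136 = 23;  s_137 = 40;  s_138 = 55;  s_139 = 70;  s_140 = 53
  s_141 = 91;  s_142 = 39;  s_143 = 21;  s_144 = 18;  s_145 = 13;  s_146 = 34
  s_147 = 61;  s_148 = 20;  s_149 = 45;  s_150 = 63;  s_151 = 80;  s_152 = 15
  s_153 = 13;  s_154 = 20;  s_155 = 92;  s_156 = 13;  s_157 = 81;  s_158 = 92
  s_159 = 11;  s_160 = 96;  s_161 = 11;  s_162 = 16;  s_163 = 5;  s_164 = 59
  s_165 = 69;  s_166 = 30;  s_167 = 33;  s_168 = 74;  s_169 = 79;  s_170 = 46
  s_171 = 90;  s_172 = 9;  s_173 = 68;  s_174 = 63;  s_175 = 95;  s_176 = 47
  s_177 = 50;  s_178 = 90;  s_179 = 56;  s_180 = 8;  s_181 = 82;  s_182 = 83
  s_183 = 38;  s_184 = 87;  s_185 = 17;  s_186 = 1;  s_187 = 95;  s_188 = 43
  s_189 = 93;  s_190 = 21;  s_191 = 75;  s_192 = 0;  s_193 = 25;  s_194 = 4
  s_195 = 47;  s_196 = 85;  s_197 = 93;  s_198 = 45;  s_199 = 67;  s_200 = 61
  s_201 = 2;  s_202 = 33;  s_203 = 6;  s_204 = 68;  s_205 = 34;  s_206 = 56
  s_207 = 52;  s_208 = 27;  s_209 = 12;  s_210 = 96;  s_211 = 2;  s_212 = 82
  s_213 = 70;  s_214 = 73;  s_215 = 61;  s_216 = 51;  s_217 = 69;  s_218 = 42
  s_219 = 1;  s_220 = 87;  s_221 = 22;  s_222 = 70;  s_223 = 67;  s_224 = 52
  s_225 = 41;  s_226 = 69;  s_227 = 61;  s_228 = 12;  s_229 = 37;  s_230 = 36
  s_231 = 38;  s_232 = 69;  s_233 = 95;  s_234 = 73
s_235 = 37·73 + 27·95 + 11·69 = 11
s_236 = 37·11 + 27·73 + 11·95 = 28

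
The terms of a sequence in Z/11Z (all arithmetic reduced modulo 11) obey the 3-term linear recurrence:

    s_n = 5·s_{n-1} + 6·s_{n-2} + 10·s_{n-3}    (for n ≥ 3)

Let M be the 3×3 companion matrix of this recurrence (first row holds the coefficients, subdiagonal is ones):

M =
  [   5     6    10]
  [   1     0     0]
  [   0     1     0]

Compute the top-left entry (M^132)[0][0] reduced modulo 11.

0

(M^132)[0][0] is the top entry after applying M 132 times to the unit state (1, 0, 0). Equivalently it is h_{134} for the auxiliary sequence (h_n) obeying the same recurrence with h_2 = 1 and h_i = 0 for 0 ≤ i < 2:
h_3 = 5·1 + 6·0 + 10·0 = 5
h_4 = 5·5 + 6·1 + 10·0 = 9
h_5 = 5·9 + 6·5 + 10·1 = 8
h_6 = 5·8 + 6·9 + 10·5 = 1
h_7 = 5·1 + 6·8 + 10·9 = 0
h_8 = 5·0 + 6·1 + 10·8 = 9
h_9 = 5·9 + 6·0 + 10·1 = 0
h_10 = 5·0 + 6·9 + 10·0 = 10
h_11 = 5·10 + 6·0 + 10·9 = 8
h_12 = 5·8 + 6·10 + 10·0 = 1
h_13 = 5·1 + 6·8 + 10·10 = 10
h_14 = 5·10 + 6·1 + 10·8 = 4
h_15 = 5·4 + 6·10 + 10·1 = 2
h_16 = 5·2 + 6·4 + 10·10 = 2
h_17 = 5·2 + 6·2 + 10·4 = 7
h_18 = 5·7 + 6·2 + 10·2 = 1
h_19 = 5·1 + 6·7 + 10·2 = 1
h_20 = 5·1 + 6·1 + 10·7 = 4
h_21 = 5·4 + 6·1 + 10·1 = 3
h_22 = 5·3 + 6·4 + 10·1 = 5
h_23 = 5·5 + 6·3 + 10·4 = 6
h_24 = 5·6 + 6·5 + 10·3 = 2
h_25 = 5·2 + 6·6 + 10·5 = 8
h_26 = 5·8 + 6·2 + 10·6 = 2
h_27 = 5·2 + 6·8 + 10·2 = 1
h_28 = 5·1 + 6·2 + 10·8 = 9
h_29 = 5·9 + 6·1 + 10·2 = 5
h_30 = 5·5 + 6·9 + 10·1 = 1
h_31 = 5·1 + 6·5 + 10·9 = 4
h_32 = 5·4 + 6·1 + 10·5 = 10
h_33 = 5·10 + 6·4 + 10·1 = 7
h_34 = 5·7 + 6·10 + 10·4 = 3
h_35 = 5·3 + 6·7 + 10·10 = 3
h_36 = 5·3 + 6·3 + 10·7 = 4
h_37 = 5·4 + 6·3 + 10·3 = 2
h_38 = 5·2 + 6·4 + 10·3 = 9
h_39 = 5·9 + 6·2 + 10·4 = 9
h_40 = 5·9 + 6·9 + 10·2 = 9
h_41 = 5·9 + 6·9 + 10·9 = 2
h_42 = 5·2 + 6·9 + 10·9 = 0
h_43 = 5·0 + 6·2 + 10·9 = 3
h_44 = 5·3 + 6·0 + 10·2 = 2
h_45 = 5·2 + 6·3 + 10·0 = 6
h_46 = 5·6 + 6·2 + 10·3 = 6
h_47 = 5·6 + 6·6 + 10·2 = 9
h_48 = 5·9 + 6·6 + 10·6 = 9
h_49 = 5·9 + 6·9 + 10·6 = 5
h_50 = 5·5 + 6·9 + 10·9 = 4
h_51 = 5·4 + 6·5 + 10·9 = 8
h_52 = 5·8 + 6·4 + 10·5 = 4
h_53 = 5·4 + 6·8 + 10·4 = 9
h_54 = 5·9 + 6·4 + 10·8 = 6
h_55 = 5·6 + 6·9 + 10·4 = 3
h_56 = 5·3 + 6·6 + 10·9 = 9
h_57 = 5·9 + 6·3 + 10·6 = 2
h_58 = 5·2 + 6·9 + 10·3 = 6
h_59 = 5·6 + 6·2 + 10·9 = 0
h_60 = 5·0 + 6·6 + 10·2 = 1
h_61 = 5·1 + 6·0 + 10·6 = 10
h_62 = 5·10 + 6·1 + 10·0 = 1
h_63 = 5·1 + 6·10 + 10·1 = 9
h_64 = 5·9 + 6·1 + 10·10 = 8
h_65 = 5·8 + 6·9 + 10·1 = 5
h_66 = 5·5 + 6·8 + 10·9 = 9
h_67 = 5·9 + 6·5 + 10·8 = 1
h_68 = 5·1 + 6·9 + 10·5 = 10
h_69 = 5·10 + 6·1 + 10·9 = 3
h_70 = 5·3 + 6·10 + 10·1 = 8
h_71 = 5·8 + 6·3 + 10·10 = 4
h_72 = 5·4 + 6·8 + 10·3 = 10
h_73 = 5·10 + 6·4 + 10·8 = 0
h_74 = 5·0 + 6·10 + 10·4 = 1
h_75 = 5·1 + 6·0 + 10·10 = 6
h_76 = 5·6 + 6·1 + 10·0 = 3
h_77 = 5·3 + 6·6 + 10·1 = 6
h_78 = 5·6 + 6·3 + 10·6 = 9
h_79 = 5·9 + 6·6 + 10·3 = 1
h_80 = 5·1 + 6·9 + 10·6 = 9
h_81 = 5·9 + 6·1 + 10·9 = 9
h_82 = 5·9 + 6·9 + 10·1 = 10
h_83 = 5·10 + 6·9 + 10·9 = 7
h_84 = 5·7 + 6·10 + 10·9 = 9
h_85 = 5·9 + 6·7 + 10·10 = 0
h_86 = 5·0 + 6·9 + 10·7 = 3
h_87 = 5·3 + 6·0 + 10·9 = 6
h_88 = 5·6 + 6·3 + 10·0 = 4
h_89 = 5·4 + 6·6 + 10·3 = 9
h_90 = 5·9 + 6·4 + 10·6 = 8
h_91 = 5·8 + 6·9 + 10·4 = 2
h_92 = 5·2 + 6·8 + 10·9 = 5
h_93 = 5·5 + 6·2 + 10·8 = 7
h_94 = 5·7 + 6·5 + 10·2 = 8
h_95 = 5·8 + 6·7 + 10·5 = 0
h_96 = 5·0 + 6·8 + 10·7 = 8
h_97 = 5·8 + 6·0 + 10·8 = 10
h_98 = 5·10 + 6·8 + 10·0 = 10
h_99 = 5·10 + 6·10 + 10·8 = 3
h_100 = 5·3 + 6·10 + 10·10 = 10
h_101 = 5·10 + 6·3 + 10·10 = 3
h_102 = 5·3 + 6·10 + 10·3 = 6
h_103 = 5·6 + 6·3 + 10·10 = 5
h_104 = 5·5 + 6·6 + 10·3 = 3
h_105 = 5·3 + 6·5 + 10·6 = 6
h_106 = 5·6 + 6·3 + 10·5 = 10
h_107 = 5·10 + 6·6 + 10·3 = 6
h_108 = 5·6 + 6·10 + 10·6 = 7
h_109 = 5·7 + 6·6 + 10·10 = 6
h_110 = 5·6 + 6·7 + 10·6 = 0
h_111 = 5·0 + 6·6 + 10·7 = 7
h_112 = 5·7 + 6·0 + 10·6 = 7
h_113 = 5·7 + 6·7 + 10·0 = 0
h_114 = 5·0 + 6·7 + 10·7 = 2
h_115 = 5·2 + 6·0 + 10·7 = 3
h_116 = 5·3 + 6·2 + 10·0 = 5
h_117 = 5·5 + 6·3 + 10·2 = 8
h_118 = 5·8 + 6·5 + 10·3 = 1
h_119 = 5·1 + 6·8 + 10·5 = 4
h_120 = 5·4 + 6·1 + 10·8 = 7
h_121 = 5·7 + 6·4 + 10·1 = 3
h_122 = 5·3 + 6·7 + 10·4 = 9
h_123 = 5·9 + 6·3 + 10·7 = 1
h_124 = 5·1 + 6·9 + 10·3 = 1
h_125 = 5·1 + 6·1 + 10·9 = 2
h_126 = 5·2 + 6·1 + 10·1 = 4
h_127 = 5·4 + 6·2 + 10·1 = 9
h_128 = 5·9 + 6·4 + 10·2 = 1
h_129 = 5·1 + 6·9 + 10·4 = 0
h_130 = 5·0 + 6·1 + 10·9 = 8
h_131 = 5·8 + 6·0 + 10·1 = 6
h_132 = 5·6 + 6·8 + 10·0 = 1
h_133 = 5·1 + 6·6 + 10·8 = 0
h_134 = 5·0 + 6·1 + 10·6 = 0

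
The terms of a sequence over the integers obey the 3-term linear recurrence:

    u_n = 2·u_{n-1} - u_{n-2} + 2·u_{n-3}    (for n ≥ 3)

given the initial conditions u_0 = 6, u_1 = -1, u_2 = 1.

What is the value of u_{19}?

734007

u_3 = 2·1 + -1·-1 + 2·6 = 15
u_4 = 2·15 + -1·1 + 2·-1 = 27
u_5 = 2·27 + -1·15 + 2·1 = 41
u_6 = 2·41 + -1·27 + 2·15 = 85
u_7 = 2·85 + -1·41 + 2·27 = 183
u_8 = 2·183 + -1·85 + 2·41 = 363
u_9 = 2·363 + -1·183 + 2·85 = 713
u_10 = 2·713 + -1·363 + 2·183 = 1429
u_11 = 2·1429 + -1·713 + 2·363 = 2871
u_12 = 2·2871 + -1·1429 + 2·713 = 5739
u_13 = 2·5739 + -1·2871 + 2·1429 = 11465
u_14 = 2·11465 + -1·5739 + 2·2871 = 22933
u_15 = 2·22933 + -1·11465 + 2·5739 = 45879
u_16 = 2·45879 + -1·22933 + 2·11465 = 91755
u_17 = 2·91755 + -1·45879 + 2·22933 = 183497
u_18 = 2·183497 + -1·91755 + 2·45879 = 366997
u_19 = 2·366997 + -1·183497 + 2·91755 = 734007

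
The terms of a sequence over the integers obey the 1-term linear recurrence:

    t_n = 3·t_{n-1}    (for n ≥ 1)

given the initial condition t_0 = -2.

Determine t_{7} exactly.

t_1 = 3·-2 = -6
t_2 = 3·-6 = -18
t_3 = 3·-18 = -54
t_4 = 3·-54 = -162
t_5 = 3·-162 = -486
t_6 = 3·-486 = -1458
t_7 = 3·-1458 = -4374

-4374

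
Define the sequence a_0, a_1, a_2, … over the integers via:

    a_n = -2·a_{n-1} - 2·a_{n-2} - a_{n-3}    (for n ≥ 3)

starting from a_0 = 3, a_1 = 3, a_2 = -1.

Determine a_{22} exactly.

13

a_3 = -2·-1 + -2·3 + -1·3 = -7
a_4 = -2·-7 + -2·-1 + -1·3 = 13
a_5 = -2·13 + -2·-7 + -1·-1 = -11
a_6 = -2·-11 + -2·13 + -1·-7 = 3
a_7 = -2·3 + -2·-11 + -1·13 = 3
a_8 = -2·3 + -2·3 + -1·-11 = -1
(a_6, a_7, a_8) = (3, 3, -1) = (a_0, a_1, a_2), so the sequence has period 6.
22 ≡ 4 (mod 6), hence a_22 = a_4 = 13.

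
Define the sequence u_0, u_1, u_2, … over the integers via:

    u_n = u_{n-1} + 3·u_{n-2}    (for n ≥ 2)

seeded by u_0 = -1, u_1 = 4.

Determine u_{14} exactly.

88129

u_2 = 1·4 + 3·-1 = 1
u_3 = 1·1 + 3·4 = 13
u_4 = 1·13 + 3·1 = 16
u_5 = 1·16 + 3·13 = 55
u_6 = 1·55 + 3·16 = 103
u_7 = 1·103 + 3·55 = 268
u_8 = 1·268 + 3·103 = 577
u_9 = 1·577 + 3·268 = 1381
u_10 = 1·1381 + 3·577 = 3112
u_11 = 1·3112 + 3·1381 = 7255
u_12 = 1·7255 + 3·3112 = 16591
u_13 = 1·16591 + 3·7255 = 38356
u_14 = 1·38356 + 3·16591 = 88129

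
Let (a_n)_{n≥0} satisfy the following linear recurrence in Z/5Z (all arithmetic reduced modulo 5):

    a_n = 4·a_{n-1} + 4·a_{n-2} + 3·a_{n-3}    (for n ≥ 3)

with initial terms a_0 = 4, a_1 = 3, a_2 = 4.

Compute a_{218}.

a_3 = 4·4 + 4·3 + 3·4 = 0
a_4 = 4·0 + 4·4 + 3·3 = 0
a_5 = 4·0 + 4·0 + 3·4 = 2
a_6 = 4·2 + 4·0 + 3·0 = 3
a_7 = 4·3 + 4·2 + 3·0 = 0
a_8 = 4·0 + 4·3 + 3·2 = 3
a_9 = 4·3 + 4·0 + 3·3 = 1
a_10 = 4·1 + 4·3 + 3·0 = 1
a_11 = 4·1 + 4·1 + 3·3 = 2
a_12 = 4·2 + 4·1 + 3·1 = 0
a_13 = 4·0 + 4·2 + 3·1 = 1
a_14 = 4·1 + 4·0 + 3·2 = 0
a_15 = 4·0 + 4·1 + 3·0 = 4
a_16 = 4·4 + 4·0 + 3·1 = 4
a_17 = 4·4 + 4·4 + 3·0 = 2
a_18 = 4·2 + 4·4 + 3·4 = 1
a_19 = 4·1 + 4·2 + 3·4 = 4
a_20 = 4·4 + 4·1 + 3·2 = 1
a_21 = 4·1 + 4·4 + 3·1 = 3
a_22 = 4·3 + 4·1 + 3·4 = 3
a_23 = 4·3 + 4·3 + 3·1 = 2
a_24 = 4·2 + 4·3 + 3·3 = 4
a_25 = 4·4 + 4·2 + 3·3 = 3
a_26 = 4·3 + 4·4 + 3·2 = 4
(a_24, a_25, a_26) = (4, 3, 4) = (a_0, a_1, a_2), so the sequence has period 24.
218 ≡ 2 (mod 24), hence a_218 = a_2 = 4.

4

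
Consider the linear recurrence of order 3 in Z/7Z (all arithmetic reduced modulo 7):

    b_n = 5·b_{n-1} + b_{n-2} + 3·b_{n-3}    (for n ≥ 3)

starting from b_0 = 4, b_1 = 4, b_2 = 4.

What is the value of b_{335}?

b_3 = 5·4 + 1·4 + 3·4 = 1
b_4 = 5·1 + 1·4 + 3·4 = 0
b_5 = 5·0 + 1·1 + 3·4 = 6
b_6 = 5·6 + 1·0 + 3·1 = 5
b_7 = 5·5 + 1·6 + 3·0 = 3
b_8 = 5·3 + 1·5 + 3·6 = 3
Continuing the recurrence:
  b_9 = 5;  b_10 = 2;  b_11 = 3;  b_12 = 4;  b_13 = 1;  b_14 = 4
  b_15 = 5;  b_16 = 4;  b_17 = 2;  b_18 = 1;  b_19 = 5;  b_20 = 4
  b_21 = 0;  b_22 = 5;  b_23 = 2;  b_24 = 1;  b_25 = 1;  b_26 = 5
  b_27 = 1;  b_28 = 6;  b_29 = 4;  b_30 = 1;  b_31 = 6;  b_32 = 1
  b_33 = 0;  b_34 = 5;  b_35 = 0;  b_36 = 5;  b_37 = 5;  b_38 = 2
  b_39 = 2;  b_40 = 6;  b_41 = 3;  b_42 = 6;  b_43 = 2;  b_44 = 4
  b_45 = 5;  b_46 = 0;  b_47 = 3;  b_48 = 2;  b_49 = 6;  b_50 = 6
  b_51 = 0;  b_52 = 3;  b_53 = 5;  b_54 = 0;  b_55 = 0;  b_56 = 1
  b_57 = 5;  b_58 = 5;  b_59 = 5;  b_60 = 3;  b_61 = 0;  b_62 = 4
  b_63 = 1;  b_64 = 2;  b_65 = 2;  b_66 = 1;  b_67 = 6;  b_68 = 2
  b_69 = 5;  b_70 = 3;  b_71 = 5;  b_72 = 1;  b_73 = 5;  b_74 = 6
  b_75 = 3;  b_76 = 1;  b_77 = 5;  b_78 = 0;  b_79 = 1;  b_80 = 6
  b_81 = 3;  b_82 = 3;  b_83 = 1;  b_84 = 3;  b_85 = 4;  b_86 = 5
  b_87 = 3;  b_88 = 4;  b_89 = 3;  b_90 = 0;  b_91 = 1;  b_92 = 0
  b_93 = 1;  b_94 = 1;  b_95 = 6;  b_96 = 6;  b_97 = 4;  b_98 = 2
  b_99 = 4;  b_100 = 6;  b_101 = 5;  b_102 = 1;  b_103 = 0;  b_104 = 2
  b_105 = 6;  b_106 = 4;  b_107 = 4;  b_108 = 0;  b_109 = 2;  b_110 = 1
  b_111 = 0;  b_112 = 0;  b_113 = 3;  b_114 = 1;  b_115 = 1;  b_116 = 1
  b_117 = 2;  b_118 = 0;  b_119 = 5;  b_120 = 3;  b_121 = 6;  b_122 = 6
  b_123 = 3;  b_124 = 4;  b_125 = 6;  b_126 = 1;  b_127 = 2;  b_128 = 1
  b_129 = 3;  b_130 = 1;  b_131 = 4;  b_132 = 2;  b_133 = 3;  b_134 = 1
  b_135 = 0;  b_136 = 3;  b_137 = 4;  b_138 = 2;  b_139 = 2;  b_140 = 3
  b_141 = 2;  b_142 = 5;  b_143 = 1;  b_144 = 2;  b_145 = 5;  b_146 = 2
  b_147 = 0;  b_148 = 3;  b_149 = 0;  b_150 = 3;  b_151 = 3;  b_152 = 4
  b_153 = 4;  b_154 = 5;  b_155 = 6;  b_156 = 5;  b_157 = 4;  b_158 = 1
  b_159 = 3;  b_160 = 0;  b_161 = 6;  b_162 = 4;  b_163 = 5;  b_164 = 5
  b_165 = 0;  b_166 = 6;  b_167 = 3;  b_168 = 0;  b_169 = 0;  b_170 = 2
  b_171 = 3;  b_172 = 3;  b_173 = 3;  b_174 = 6;  b_175 = 0;  b_176 = 1
  b_177 = 2;  b_178 = 4;  b_179 = 4;  b_180 = 2;  b_181 = 5;  b_182 = 4
  b_183 = 3;  b_184 = 6;  b_185 = 3;  b_186 = 2;  b_187 = 3;  b_188 = 5
  b_189 = 6;  b_190 = 2;  b_191 = 3;  b_192 = 0;  b_193 = 2;  b_194 = 5
  b_195 = 6;  b_196 = 6;  b_197 = 2;  b_198 = 6;  b_199 = 1;  b_200 = 3
  b_201 = 6;  b_202 = 1;  b_203 = 6;  b_204 = 0;  b_205 = 2;  b_206 = 0
  b_207 = 2;  b_208 = 2;  b_209 = 5;  b_210 = 5;  b_211 = 1;  b_212 = 4
  b_213 = 1;  b_214 = 5;  b_215 = 3;  b_216 = 2;  b_217 = 0;  b_218 = 4
  b_219 = 5;  b_220 = 1;  b_221 = 1;  b_222 = 0;  b_223 = 4;  b_224 = 2
  b_225 = 0;  b_226 = 0;  b_227 = 6;  b_228 = 2;  b_229 = 2;  b_230 = 2
  b_231 = 4;  b_232 = 0;  b_233 = 3;  b_234 = 6;  b_235 = 5;  b_236 = 5
  b_237 = 6;  b_238 = 1;  b_239 = 5;  b_240 = 2;  b_241 = 4;  b_242 = 2
  b_243 = 6;  b_244 = 2;  b_245 = 1;  b_246 = 4;  b_247 = 6;  b_248 = 2
  b_249 = 0;  b_250 = 6;  b_251 = 1;  b_252 = 4;  b_253 = 4;  b_254 = 6
  b_255 = 4;  b_256 = 3;  b_257 = 2;  b_258 = 4;  b_259 = 3;  b_260 = 4
  b_261 = 0;  b_262 = 6;  b_263 = 0;  b_264 = 6;  b_265 = 6;  b_266 = 1
  b_267 = 1;  b_268 = 3;  b_269 = 5;  b_270 = 3;  b_271 = 1;  b_272 = 2
  b_273 = 6;  b_274 = 0;  b_275 = 5;  b_276 = 1;  b_277 = 3;  b_278 = 3
  b_279 = 0;  b_280 = 5;  b_281 = 6;  b_282 = 0;  b_283 = 0;  b_284 = 4
  b_285 = 6;  b_286 = 6;  b_287 = 6;  b_288 = 5;  b_289 = 0;  b_290 = 2
  b_291 = 4;  b_292 = 1;  b_293 = 1;  b_294 = 4;  b_295 = 3;  b_296 = 1
  b_297 = 6;  b_298 = 5;  b_299 = 6;  b_300 = 4;  b_301 = 6;  b_302 = 3
  b_303 = 5;  b_304 = 4;  b_305 = 6;  b_306 = 0;  b_307 = 4;  b_308 = 3
  b_309 = 5;  b_310 = 5;  b_311 = 4;  b_312 = 5;  b_313 = 2;  b_314 = 6
  b_315 = 5;  b_316 = 2;  b_317 = 5;  b_318 = 0;  b_319 = 4;  b_320 = 0
  b_321 = 4;  b_322 = 4;  b_323 = 3;  b_324 = 3;  b_325 = 2;  b_326 = 1
  b_327 = 2;  b_328 = 3;  b_329 = 6;  b_330 = 4;  b_331 = 0;  b_332 = 1
  b_333 = 3
b_334 = 5·3 + 1·1 + 3·0 = 2
b_335 = 5·2 + 1·3 + 3·1 = 2

2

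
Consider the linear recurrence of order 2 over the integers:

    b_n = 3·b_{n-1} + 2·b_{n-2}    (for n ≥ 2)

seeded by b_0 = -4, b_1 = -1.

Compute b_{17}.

-1879411699

b_2 = 3·-1 + 2·-4 = -11
b_3 = 3·-11 + 2·-1 = -35
b_4 = 3·-35 + 2·-11 = -127
b_5 = 3·-127 + 2·-35 = -451
b_6 = 3·-451 + 2·-127 = -1607
b_7 = 3·-1607 + 2·-451 = -5723
b_8 = 3·-5723 + 2·-1607 = -20383
b_9 = 3·-20383 + 2·-5723 = -72595
b_10 = 3·-72595 + 2·-20383 = -258551
b_11 = 3·-258551 + 2·-72595 = -920843
b_12 = 3·-920843 + 2·-258551 = -3279631
b_13 = 3·-3279631 + 2·-920843 = -11680579
b_14 = 3·-11680579 + 2·-3279631 = -41600999
b_15 = 3·-41600999 + 2·-11680579 = -148164155
b_16 = 3·-148164155 + 2·-41600999 = -527694463
b_17 = 3·-527694463 + 2·-148164155 = -1879411699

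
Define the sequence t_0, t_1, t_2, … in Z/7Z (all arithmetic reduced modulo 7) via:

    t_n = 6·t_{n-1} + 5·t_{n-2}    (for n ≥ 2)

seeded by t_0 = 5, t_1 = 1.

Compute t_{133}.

1

t_2 = 6·1 + 5·5 = 3
t_3 = 6·3 + 5·1 = 2
t_4 = 6·2 + 5·3 = 6
t_5 = 6·6 + 5·2 = 4
t_6 = 6·4 + 5·6 = 5
t_7 = 6·5 + 5·4 = 1
(t_6, t_7) = (5, 1) = (t_0, t_1), so the sequence has period 6.
133 ≡ 1 (mod 6), hence t_133 = t_1 = 1.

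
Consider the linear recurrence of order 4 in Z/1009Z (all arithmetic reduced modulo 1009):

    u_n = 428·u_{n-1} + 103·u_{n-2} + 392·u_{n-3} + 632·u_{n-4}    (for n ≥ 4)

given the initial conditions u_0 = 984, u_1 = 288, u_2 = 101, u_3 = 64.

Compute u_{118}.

537

u_4 = 428·64 + 103·101 + 392·288 + 632·984 = 694
u_5 = 428·694 + 103·64 + 392·101 + 632·288 = 552
u_6 = 428·552 + 103·694 + 392·64 + 632·101 = 121
u_7 = 428·121 + 103·552 + 392·694 + 632·64 = 387
u_8 = 428·387 + 103·121 + 392·552 + 632·694 = 666
u_9 = 428·666 + 103·387 + 392·121 + 632·552 = 779
Continuing the recurrence:
  u_10 = 570;  u_11 = 455;  u_12 = 1000;  u_13 = 13;  u_14 = 395;  u_15 = 381
  u_16 = 352;  u_17 = 814;  u_18 = 656;  u_19 = 762;  u_20 = 922;  u_21 = 605
  u_22 = 689;  u_23 = 514;  u_24 = 923;  u_25 = 624;  u_26 = 167;  u_27 = 77
  u_28 = 271;  u_29 = 549;  u_30 = 58;  u_31 = 161;  u_32 = 249;  u_33 = 467
  u_34 = 393;  u_35 = 966;  u_36 = 276;  u_37 = 886;  u_38 = 459;  u_39 = 441
  u_40 = 10;  u_41 = 545;  u_42 = 31;  u_43 = 903;  u_44 = 201;  u_45 = 859
  u_46 = 128;  u_47 = 684;  u_48 = 838;  u_49 = 63;  u_50 = 180;  u_51 = 789
  u_52 = 426;  u_53 = 641;  u_54 = 668;  u_55 = 495;  u_56 = 22;  u_57 = 889
  u_58 = 64;  u_59 = 499;  u_60 = 363;  u_61 = 623;  u_62 = 274;  u_63 = 408
  u_64 = 448;  u_65 = 360;  u_66 = 576;  u_67 = 690;  u_68 = 965;  u_69 = 41
  u_70 = 759;  u_71 = 238;  u_72 = 811;  u_73 = 870;  u_74 = 706;  u_75 = 438
  u_76 = 847;  u_77 = 215;  u_78 = 39;  u_79 = 908;  u_80 = 198;  u_81 = 502
  u_82 = 344;  u_83 = 832;  u_84 = 85;  u_85 = 67;  u_86 = 808;  u_87 = 742
  u_88 = 500;  u_89 = 719;  u_90 = 402;  u_91 = 939;  u_92 = 867;  u_93 = 155
  u_94 = 863;  u_95 = 887;  u_96 = 626;  u_97 = 453;  u_98 = 213;  u_99 = 384
  u_100 = 731;  u_101 = 777;  u_102 = 819;  u_103 = 244;  u_104 = 851;  u_105 = 762
  u_106 = 892;  u_107 = 611;  u_108 = 309;  u_109 = 280;  u_110 = 409;  u_111 = 836
  u_112 = 701;  u_113 = 980;  u_114 = 231;  u_115 = 6;  u_116 = 948
u_117 = 428·948 + 103·6 + 392·231 + 632·980 = 320
u_118 = 428·320 + 103·948 + 392·6 + 632·231 = 537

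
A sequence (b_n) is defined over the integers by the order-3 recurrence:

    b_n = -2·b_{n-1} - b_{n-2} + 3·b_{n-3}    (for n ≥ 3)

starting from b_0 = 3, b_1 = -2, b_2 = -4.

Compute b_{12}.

b_3 = -2·-4 + -1·-2 + 3·3 = 19
b_4 = -2·19 + -1·-4 + 3·-2 = -40
b_5 = -2·-40 + -1·19 + 3·-4 = 49
b_6 = -2·49 + -1·-40 + 3·19 = -1
b_7 = -2·-1 + -1·49 + 3·-40 = -167
b_8 = -2·-167 + -1·-1 + 3·49 = 482
b_9 = -2·482 + -1·-167 + 3·-1 = -800
b_10 = -2·-800 + -1·482 + 3·-167 = 617
b_11 = -2·617 + -1·-800 + 3·482 = 1012
b_12 = -2·1012 + -1·617 + 3·-800 = -5041

-5041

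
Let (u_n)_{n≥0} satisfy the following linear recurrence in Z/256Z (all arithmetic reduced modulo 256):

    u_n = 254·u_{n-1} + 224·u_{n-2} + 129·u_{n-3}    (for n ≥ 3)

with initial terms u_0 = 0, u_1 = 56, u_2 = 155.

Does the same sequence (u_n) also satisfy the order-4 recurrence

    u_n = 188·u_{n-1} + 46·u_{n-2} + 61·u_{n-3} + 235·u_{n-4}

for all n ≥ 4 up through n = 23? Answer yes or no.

Terms u_0..u_23: 0, 56, 155, 202, 68, 83, 164, 156, 27, 238, 96, 27, 184, 144, 123, 194, 172, 99, 124, 84, 187, 134, 232, 171
n=4: candidate gives 138, actual u_4 = 68 ✗

no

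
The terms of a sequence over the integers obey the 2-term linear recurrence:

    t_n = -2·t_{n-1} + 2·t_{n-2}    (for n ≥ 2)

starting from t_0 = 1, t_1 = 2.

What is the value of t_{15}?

t_2 = -2·2 + 2·1 = -2
t_3 = -2·-2 + 2·2 = 8
t_4 = -2·8 + 2·-2 = -20
t_5 = -2·-20 + 2·8 = 56
t_6 = -2·56 + 2·-20 = -152
t_7 = -2·-152 + 2·56 = 416
t_8 = -2·416 + 2·-152 = -1136
t_9 = -2·-1136 + 2·416 = 3104
t_10 = -2·3104 + 2·-1136 = -8480
t_11 = -2·-8480 + 2·3104 = 23168
t_12 = -2·23168 + 2·-8480 = -63296
t_13 = -2·-63296 + 2·23168 = 172928
t_14 = -2·172928 + 2·-63296 = -472448
t_15 = -2·-472448 + 2·172928 = 1290752

1290752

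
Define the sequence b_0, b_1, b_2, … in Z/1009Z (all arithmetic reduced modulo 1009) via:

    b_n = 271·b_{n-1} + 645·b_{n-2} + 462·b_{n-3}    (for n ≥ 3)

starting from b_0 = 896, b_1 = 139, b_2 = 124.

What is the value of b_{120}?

128

b_3 = 271·124 + 645·139 + 462·896 = 423
b_4 = 271·423 + 645·124 + 462·139 = 527
b_5 = 271·527 + 645·423 + 462·124 = 728
b_6 = 271·728 + 645·527 + 462·423 = 95
b_7 = 271·95 + 645·728 + 462·527 = 191
b_8 = 271·191 + 645·95 + 462·728 = 367
Continuing the recurrence:
  b_9 = 166;  b_10 = 649;  b_11 = 471;  b_12 = 385;  b_13 = 659;  b_14 = 774
  b_15 = 434;  b_16 = 85;  b_17 = 667;  b_18 = 202;  b_19 = 556;  b_20 = 873
  b_21 = 389;  b_22 = 123;  b_23 = 435;  b_24 = 581;  b_25 = 442;  b_26 = 296
  b_27 = 76;  b_28 = 12;  b_29 = 341;  b_30 = 57;  b_31 = 794;  b_32 = 836
  b_33 = 198;  b_34 = 147;  b_35 = 847;  b_36 = 120;  b_37 = 989;  b_38 = 163
  b_39 = 948;  b_40 = 662;  b_41 = 446;  b_42 = 39;  b_43 = 701;  b_44 = 425
  b_45 = 118;  b_46 = 349;  b_47 = 772;  b_48 = 477;  b_49 = 416;  b_50 = 135
  b_51 = 599;  b_52 = 663;  b_53 = 800;  b_54 = 965;  b_55 = 155;  b_56 = 814
  b_57 = 568;  b_58 = 881;  b_59 = 431;  b_60 = 11;  b_61 = 869;  b_62 = 783
  b_63 = 850;  b_64 = 729;  b_65 = 682;  b_66 = 385;  b_67 = 166;  b_68 = 977
  b_69 = 811;  b_70 = 376;  b_71 = 771;  b_72 = 781;  b_73 = 792;  b_74 = 1003
  b_75 = 278;  b_76 = 475;  b_77 = 545;  b_78 = 313;  b_79 = 957;  b_80 = 668
  b_81 = 493;  b_82 = 624;  b_83 = 613;  b_84 = 268;  b_85 = 560;  b_86 = 408
  b_87 = 274;  b_88 = 824;  b_89 = 283;  b_90 = 209;  b_91 = 336;  b_92 = 430
  b_93 = 983;  b_94 = 747;  b_95 = 907;  b_96 = 219;  b_97 = 658;  b_98 = 19
  b_99 = 3;  b_100 = 238;  b_101 = 545;  b_102 = 900;  b_103 = 90;  b_104 = 39
  b_105 = 99;  b_106 = 736;  b_107 = 827;  b_108 = 942;  b_109 = 667;  b_110 = 990
  b_111 = 602;  b_112 = 955;  b_113 = 629;  b_114 = 63;  b_115 = 284;  b_116 = 561
  b_117 = 68;  b_118 = 927
b_119 = 271·927 + 645·68 + 462·561 = 318
b_120 = 271·318 + 645·927 + 462·68 = 128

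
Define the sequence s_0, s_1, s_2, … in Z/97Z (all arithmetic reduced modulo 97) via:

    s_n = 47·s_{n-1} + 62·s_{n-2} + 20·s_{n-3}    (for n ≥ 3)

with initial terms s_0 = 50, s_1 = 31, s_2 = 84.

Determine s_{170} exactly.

73

s_3 = 47·84 + 62·31 + 20·50 = 80
s_4 = 47·80 + 62·84 + 20·31 = 82
s_5 = 47·82 + 62·80 + 20·84 = 18
s_6 = 47·18 + 62·82 + 20·80 = 61
s_7 = 47·61 + 62·18 + 20·82 = 94
s_8 = 47·94 + 62·61 + 20·18 = 24
Continuing the recurrence:
  s_9 = 28;  s_10 = 28;  s_11 = 40;  s_12 = 5;  s_13 = 74;  s_14 = 29
  s_15 = 37;  s_16 = 70;  s_17 = 53;  s_18 = 5;  s_19 = 71;  s_20 = 51
  s_21 = 12;  s_22 = 5;  s_23 = 59;  s_24 = 25;  s_25 = 83;  s_26 = 35
  s_27 = 16;  s_28 = 23;  s_29 = 57;  s_30 = 60;  s_31 = 24;  s_32 = 71
  s_33 = 11;  s_34 = 64;  s_35 = 66;  s_36 = 15;  s_37 = 63;  s_38 = 70
  s_39 = 27;  s_40 = 79;  s_41 = 94;  s_42 = 59;  s_43 = 93;  s_44 = 15
  s_45 = 85;  s_46 = 92;  s_47 = 0;  s_48 = 32;  s_49 = 46;  s_50 = 72
  s_51 = 86;  s_52 = 17;  s_53 = 5;  s_54 = 2;  s_55 = 65;  s_56 = 78
  s_57 = 73;  s_58 = 61;  s_59 = 29;  s_60 = 9;  s_61 = 46;  s_62 = 2
  s_63 = 22;  s_64 = 41;  s_65 = 33;  s_66 = 71;  s_67 = 92;  s_68 = 74
  s_69 = 29;  s_70 = 31;  s_71 = 79;  s_72 = 7;  s_73 = 27;  s_74 = 82
  s_75 = 42;  s_76 = 32;  s_77 = 25;  s_78 = 22;  s_79 = 23;  s_80 = 35
  s_81 = 19;  s_82 = 31;  s_83 = 37;  s_84 = 64;  s_85 = 5;  s_86 = 93
  s_87 = 44;  s_88 = 77;  s_89 = 59;  s_90 = 85;  s_91 = 75;  s_92 = 81
  s_93 = 69;  s_94 = 65;  s_95 = 29;  s_96 = 80;  s_97 = 68;  s_98 = 6
  s_99 = 84;  s_100 = 54;  s_101 = 9;  s_102 = 19;  s_103 = 9;  s_104 = 35
  s_105 = 61;  s_106 = 76;  s_107 = 3;  s_108 = 59;  s_109 = 17;  s_110 = 55
  s_111 = 66;  s_112 = 62;  s_113 = 55;  s_114 = 86;  s_115 = 59;  s_116 = 87
  s_117 = 58;  s_118 = 85;  s_119 = 19;  s_120 = 48;  s_121 = 90;  s_122 = 20
  s_123 = 11;  s_124 = 65;  s_125 = 63;  s_126 = 33;  s_127 = 64;  s_128 = 9
  s_129 = 7;  s_130 = 33;  s_131 = 31;  s_132 = 54;  s_133 = 76;  s_134 = 71
  s_135 = 11;  s_136 = 37;  s_137 = 58;  s_138 = 2;  s_139 = 65;  s_140 = 71
  s_141 = 35;  s_142 = 72;  s_143 = 87;  s_144 = 38;  s_145 = 84;  s_146 = 90
  s_147 = 13;  s_148 = 14;  s_149 = 63;  s_150 = 15;  s_151 = 41;  s_152 = 43
  s_153 = 13;  s_154 = 23;  s_155 = 31;  s_156 = 39;  s_157 = 44;  s_158 = 62
  s_159 = 20;  s_160 = 38;  s_161 = 95;  s_162 = 43;  s_163 = 38;  s_164 = 47
  s_165 = 90;  s_166 = 47;  s_167 = 96;  s_168 = 11
s_169 = 47·11 + 62·96 + 20·47 = 37
s_170 = 47·37 + 62·11 + 20·96 = 73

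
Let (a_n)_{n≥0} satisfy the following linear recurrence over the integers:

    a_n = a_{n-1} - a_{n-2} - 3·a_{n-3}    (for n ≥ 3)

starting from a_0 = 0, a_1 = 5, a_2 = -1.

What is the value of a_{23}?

-556958

a_3 = 1·-1 + -1·5 + -3·0 = -6
a_4 = 1·-6 + -1·-1 + -3·5 = -20
a_5 = 1·-20 + -1·-6 + -3·-1 = -11
a_6 = 1·-11 + -1·-20 + -3·-6 = 27
a_7 = 1·27 + -1·-11 + -3·-20 = 98
a_8 = 1·98 + -1·27 + -3·-11 = 104
a_9 = 1·104 + -1·98 + -3·27 = -75
a_10 = 1·-75 + -1·104 + -3·98 = -473
a_11 = 1·-473 + -1·-75 + -3·104 = -710
a_12 = 1·-710 + -1·-473 + -3·-75 = -12
a_13 = 1·-12 + -1·-710 + -3·-473 = 2117
a_14 = 1·2117 + -1·-12 + -3·-710 = 4259
a_15 = 1·4259 + -1·2117 + -3·-12 = 2178
a_16 = 1·2178 + -1·4259 + -3·2117 = -8432
a_17 = 1·-8432 + -1·2178 + -3·4259 = -23387
a_18 = 1·-23387 + -1·-8432 + -3·2178 = -21489
a_19 = 1·-21489 + -1·-23387 + -3·-8432 = 27194
a_20 = 1·27194 + -1·-21489 + -3·-23387 = 118844
a_21 = 1·118844 + -1·27194 + -3·-21489 = 156117
a_22 = 1·156117 + -1·118844 + -3·27194 = -44309
a_23 = 1·-44309 + -1·156117 + -3·118844 = -556958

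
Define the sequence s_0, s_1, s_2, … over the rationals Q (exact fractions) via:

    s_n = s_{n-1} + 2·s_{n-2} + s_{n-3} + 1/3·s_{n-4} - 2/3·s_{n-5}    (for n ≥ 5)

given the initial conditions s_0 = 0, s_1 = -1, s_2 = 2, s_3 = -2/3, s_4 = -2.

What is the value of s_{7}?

s_5 = 1·-2 + 2·-2/3 + 1·2 + 1/3·-1 + -2/3·0 = -5/3
s_6 = 1·-5/3 + 2·-2 + 1·-2/3 + 1/3·2 + -2/3·-1 = -5
s_7 = 1·-5 + 2·-5/3 + 1·-2 + 1/3·-2/3 + -2/3·2 = -107/9

-107/9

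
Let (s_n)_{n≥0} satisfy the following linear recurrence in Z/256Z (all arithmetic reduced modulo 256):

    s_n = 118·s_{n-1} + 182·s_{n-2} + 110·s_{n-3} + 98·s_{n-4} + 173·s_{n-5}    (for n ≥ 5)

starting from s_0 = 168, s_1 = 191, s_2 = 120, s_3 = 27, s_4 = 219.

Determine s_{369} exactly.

s_5 = 118·219 + 182·27 + 110·120 + 98·191 + 173·168 = 90
s_6 = 118·90 + 182·219 + 110·27 + 98·120 + 173·191 = 203
s_7 = 118·203 + 182·90 + 110·219 + 98·27 + 173·120 = 22
s_8 = 118·22 + 182·203 + 110·90 + 98·219 + 173·27 = 55
s_9 = 118·55 + 182·22 + 110·203 + 98·90 + 173·219 = 171
s_10 = 118·171 + 182·55 + 110·22 + 98·203 + 173·90 = 232
Continuing the recurrence:
  s_11 = 191;  s_12 = 96;  s_13 = 91;  s_14 = 163;  s_15 = 250;  s_16 = 11
  s_17 = 142;  s_18 = 151;  s_19 = 35;  s_20 = 168;  s_21 = 255;  s_22 = 200
  s_23 = 27;  s_24 = 43;  s_25 = 26;  s_26 = 11;  s_27 = 134;  s_28 = 119
  s_29 = 219;  s_30 = 232;  s_31 = 127;  s_32 = 176;  s_33 = 91;  s_34 = 115
  s_35 = 186;  s_36 = 203;  s_37 = 254;  s_38 = 215;  s_39 = 211;  s_40 = 168
  s_41 = 63;  s_42 = 24;  s_43 = 27;  s_44 = 123;  s_45 = 218;  s_46 = 75
  s_47 = 246;  s_48 = 183;  s_49 = 11;  s_50 = 232;  s_51 = 63;  s_52 = 0
  s_53 = 91;  s_54 = 67;  s_55 = 122;  s_56 = 139;  s_57 = 110;  s_58 = 23
  s_59 = 131;  s_60 = 168;  s_61 = 127;  s_62 = 104;  s_63 = 27;  s_64 = 203
  s_65 = 154;  s_66 = 139;  s_67 = 102;  s_68 = 247;  s_69 = 59;  s_70 = 232
  s_71 = 255;  s_72 = 80;  s_73 = 91;  s_74 = 19;  s_75 = 58;  s_76 = 75
  s_77 = 222;  s_78 = 87;  s_79 = 51;  s_80 = 168;  s_81 = 191;  s_82 = 184
  s_83 = 27;  s_84 = 27;  s_85 = 90;  s_86 = 203;  s_87 = 214;  s_88 = 55
  s_89 = 107;  s_90 = 232;  s_91 = 191;  s_92 = 160;  s_93 = 91;  s_94 = 227
  s_95 = 250;  s_96 = 11;  s_97 = 78;  s_98 = 151;  s_99 = 227;  s_100 = 168
  s_101 = 255;  s_102 = 8;  s_103 = 27;  s_104 = 107;  s_105 = 26;  s_106 = 11
  s_107 = 70;  s_108 = 119;  s_109 = 155;  s_110 = 232;  s_111 = 127;  s_112 = 240
  s_113 = 91;  s_114 = 179;  s_115 = 186;  s_116 = 203;  s_117 = 190;  s_118 = 215
  s_119 = 147;  s_120 = 168;  s_121 = 63;  s_122 = 88;  s_123 = 27;  s_124 = 187
  s_125 = 218;  s_126 = 75;  s_127 = 182;  s_128 = 183;  s_129 = 203;  s_130 = 232
  s_131 = 63;  s_132 = 64;  s_133 = 91;  s_134 = 131;  s_135 = 122;  s_136 = 139
  s_137 = 46;  s_138 = 23;  s_139 = 67;  s_140 = 168;  s_141 = 127;  s_142 = 168
  s_143 = 27;  s_144 = 11;  s_145 = 154;  s_146 = 139;  s_147 = 38;  s_148 = 247
  s_149 = 251;  s_150 = 232;  s_151 = 255;  s_152 = 144;  s_153 = 91;  s_154 = 83
  s_155 = 58;  s_156 = 75;  s_157 = 158;  s_158 = 87;  s_159 = 243;  s_160 = 168
  s_161 = 191;  s_162 = 248;  s_163 = 27;  s_164 = 91;  s_165 = 90;  s_166 = 203
  s_167 = 150;  s_168 = 55;  s_169 = 43;  s_170 = 232;  s_171 = 191;  s_172 = 224
  s_173 = 91;  s_174 = 35;  s_175 = 250;  s_176 = 11;  s_177 = 14;  s_178 = 151
  s_179 = 163;  s_180 = 168;  s_181 = 255;  s_182 = 72;  s_183 = 27;  s_184 = 171
  s_185 = 26;  s_186 = 11;  s_187 = 6;  s_188 = 119;  s_189 = 91;  s_190 = 232
  s_191 = 127;  s_192 = 48;  s_193 = 91;  s_194 = 243;  s_195 = 186;  s_196 = 203
  s_197 = 126;  s_198 = 215;  s_199 = 83;  s_200 = 168;  s_201 = 63;  s_202 = 152
  s_203 = 27;  s_204 = 251;  s_205 = 218;  s_206 = 75;  s_207 = 118;  s_208 = 183
  s_209 = 139;  s_210 = 232;  s_211 = 63;  s_212 = 128;  s_213 = 91;  s_214 = 195
  s_215 = 122;  s_216 = 139;  s_217 = 238;  s_218 = 23;  s_219 = 3;  s_220 = 168
  s_221 = 127;  s_222 = 232;  s_223 = 27;  s_224 = 75;  s_225 = 154;  s_226 = 139
  s_227 = 230;  s_228 = 247;  s_229 = 187;  s_230 = 232;  s_231 = 255;  s_232 = 208
  s_233 = 91;  s_234 = 147;  s_235 = 58;  s_236 = 75;  s_237 = 94;  s_238 = 87
  s_239 = 179;  s_240 = 168;  s_241 = 191;  s_242 = 56;  s_243 = 27;  s_244 = 155
  s_245 = 90;  s_246 = 203;  s_247 = 86;  s_248 = 55;  s_249 = 235;  s_250 = 232
  s_251 = 191;  s_252 = 32;  s_253 = 91;  s_254 = 99;  s_255 = 250;  s_256 = 11
  s_257 = 206;  s_258 = 151;  s_259 = 99;  s_260 = 168;  s_261 = 255;  s_262 = 136
  s_263 = 27;  s_264 = 235;  s_265 = 26;  s_266 = 11;  s_267 = 198;  s_268 = 119
  s_269 = 27;  s_270 = 232;  s_271 = 127;  s_272 = 112;  s_273 = 91;  s_274 = 51
  s_275 = 186;  s_276 = 203;  s_277 = 62;  s_278 = 215;  s_279 = 19;  s_280 = 168
  s_281 = 63;  s_282 = 216;  s_283 = 27;  s_284 = 59;  s_285 = 218;  s_286 = 75
  s_287 = 54;  s_288 = 183;  s_289 = 75;  s_290 = 232;  s_291 = 63;  s_292 = 192
  s_293 = 91;  s_294 = 3;  s_295 = 122;  s_296 = 139;  s_297 = 174;  s_298 = 23
  s_299 = 195;  s_300 = 168;  s_301 = 127;  s_302 = 40;  s_303 = 27;  s_304 = 139
  s_305 = 154;  s_306 = 139;  s_307 = 166;  s_308 = 247;  s_309 = 123;  s_310 = 232
  s_311 = 255;  s_312 = 16;  s_313 = 91;  s_314 = 211;  s_315 = 58;  s_316 = 75
  s_317 = 30;  s_318 = 87;  s_319 = 115;  s_320 = 168;  s_321 = 191;  s_322 = 120
  s_323 = 27;  s_324 = 219;  s_325 = 90;  s_326 = 203;  s_327 = 22;  s_328 = 55
  s_329 = 171;  s_330 = 232;  s_331 = 191;  s_332 = 96;  s_333 = 91;  s_334 = 163
  s_335 = 250;  s_336 = 11;  s_337 = 142;  s_338 = 151;  s_339 = 35;  s_340 = 168
  s_341 = 255;  s_342 = 200;  s_343 = 27;  s_344 = 43;  s_345 = 26;  s_346 = 11
  s_347 = 134;  s_348 = 119;  s_349 = 219;  s_350 = 232;  s_351 = 127;  s_352 = 176
  s_353 = 91;  s_354 = 115;  s_355 = 186;  s_356 = 203;  s_357 = 254;  s_358 = 215
  s_359 = 211;  s_360 = 168;  s_361 = 63;  s_362 = 24;  s_363 = 27;  s_364 = 123
  s_365 = 218;  s_366 = 75;  s_367 = 246
s_368 = 118·246 + 182·75 + 110·218 + 98·123 + 173·27 = 183
s_369 = 118·183 + 182·246 + 110·75 + 98·218 + 173·123 = 11

11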